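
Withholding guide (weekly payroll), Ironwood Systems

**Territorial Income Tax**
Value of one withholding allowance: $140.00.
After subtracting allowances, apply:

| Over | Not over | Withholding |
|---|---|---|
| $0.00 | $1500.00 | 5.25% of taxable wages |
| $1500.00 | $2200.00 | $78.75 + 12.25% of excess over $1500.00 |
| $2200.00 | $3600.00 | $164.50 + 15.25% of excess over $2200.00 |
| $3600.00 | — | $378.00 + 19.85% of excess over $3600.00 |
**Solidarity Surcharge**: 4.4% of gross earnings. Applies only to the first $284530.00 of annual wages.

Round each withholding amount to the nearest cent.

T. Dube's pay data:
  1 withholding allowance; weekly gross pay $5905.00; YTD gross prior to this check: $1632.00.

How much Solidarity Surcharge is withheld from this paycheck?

$259.82

Solidarity Surcharge: 4.4% × $5905.00 = $259.82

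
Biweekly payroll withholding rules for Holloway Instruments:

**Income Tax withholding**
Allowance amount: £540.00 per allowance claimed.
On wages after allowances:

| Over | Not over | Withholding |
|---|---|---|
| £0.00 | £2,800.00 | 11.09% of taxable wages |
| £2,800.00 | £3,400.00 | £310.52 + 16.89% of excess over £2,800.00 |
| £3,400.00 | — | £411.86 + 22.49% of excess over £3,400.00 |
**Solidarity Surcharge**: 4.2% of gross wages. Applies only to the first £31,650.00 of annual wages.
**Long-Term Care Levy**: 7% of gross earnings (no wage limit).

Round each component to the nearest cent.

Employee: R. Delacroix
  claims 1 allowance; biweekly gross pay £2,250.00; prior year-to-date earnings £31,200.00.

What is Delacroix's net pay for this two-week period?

Income Tax: taxable = £2,250.00 − 1×£540.00 = £1,710.00
  11.09% × £1,710.00 = £189.64
Solidarity Surcharge: cap £31,650.00 − YTD £31,200.00 = £450.00 subject; 4.2% × £450.00 = £18.90
Long-Term Care Levy: 7% × £2,250.00 = £157.50
Total withheld: £189.64 + £18.90 + £157.50 = £366.04
Net pay: £2,250.00 − £366.04 = £1,883.96

£1,883.96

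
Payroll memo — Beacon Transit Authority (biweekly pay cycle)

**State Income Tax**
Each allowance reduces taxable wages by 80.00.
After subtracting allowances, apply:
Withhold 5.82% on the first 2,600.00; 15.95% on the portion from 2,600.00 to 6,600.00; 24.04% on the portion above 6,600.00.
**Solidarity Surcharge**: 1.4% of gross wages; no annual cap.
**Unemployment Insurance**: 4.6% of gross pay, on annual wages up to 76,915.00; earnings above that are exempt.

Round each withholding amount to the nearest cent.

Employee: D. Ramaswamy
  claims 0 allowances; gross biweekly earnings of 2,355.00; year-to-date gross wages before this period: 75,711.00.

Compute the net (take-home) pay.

2,129.59

State Income Tax: taxable = 2,355.00
  5.82% × 2,355.00 = 137.06
Solidarity Surcharge: 1.4% × 2,355.00 = 32.97
Unemployment Insurance: cap 76,915.00 − YTD 75,711.00 = 1,204.00 subject; 4.6% × 1,204.00 = 55.38
Total withheld: 137.06 + 32.97 + 55.38 = 225.41
Net pay: 2,355.00 − 225.41 = 2,129.59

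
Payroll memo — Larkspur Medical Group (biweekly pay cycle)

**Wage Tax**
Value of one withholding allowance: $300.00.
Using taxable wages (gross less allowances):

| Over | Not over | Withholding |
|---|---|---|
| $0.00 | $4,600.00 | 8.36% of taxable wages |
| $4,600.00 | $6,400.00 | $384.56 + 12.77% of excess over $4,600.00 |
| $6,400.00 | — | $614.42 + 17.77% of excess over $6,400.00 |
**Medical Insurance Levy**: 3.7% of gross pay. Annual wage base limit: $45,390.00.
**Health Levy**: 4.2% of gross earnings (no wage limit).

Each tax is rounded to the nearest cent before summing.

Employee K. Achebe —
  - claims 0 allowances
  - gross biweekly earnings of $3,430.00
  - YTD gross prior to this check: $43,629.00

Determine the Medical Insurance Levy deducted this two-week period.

Medical Insurance Levy: cap $45,390.00 − YTD $43,629.00 = $1,761.00 subject; 3.7% × $1,761.00 = $65.16

$65.16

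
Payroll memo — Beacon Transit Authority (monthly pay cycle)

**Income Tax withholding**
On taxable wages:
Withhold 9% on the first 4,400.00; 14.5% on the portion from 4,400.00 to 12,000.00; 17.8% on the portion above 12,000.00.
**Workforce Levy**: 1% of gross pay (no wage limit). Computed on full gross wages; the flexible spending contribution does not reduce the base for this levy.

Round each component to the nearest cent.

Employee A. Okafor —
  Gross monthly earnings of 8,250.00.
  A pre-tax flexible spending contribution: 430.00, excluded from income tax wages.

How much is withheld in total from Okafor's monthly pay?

Income Tax: taxable = 8,250.00 − 430.00 = 7,820.00
  396.00 + 14.5% × (7,820.00 − 4,400.00) = 396.00 + 14.5% × 3,420.00 = 891.90
Workforce Levy: 1% × 8,250.00 = 82.50
Total: 891.90 + 82.50 = 974.40

974.40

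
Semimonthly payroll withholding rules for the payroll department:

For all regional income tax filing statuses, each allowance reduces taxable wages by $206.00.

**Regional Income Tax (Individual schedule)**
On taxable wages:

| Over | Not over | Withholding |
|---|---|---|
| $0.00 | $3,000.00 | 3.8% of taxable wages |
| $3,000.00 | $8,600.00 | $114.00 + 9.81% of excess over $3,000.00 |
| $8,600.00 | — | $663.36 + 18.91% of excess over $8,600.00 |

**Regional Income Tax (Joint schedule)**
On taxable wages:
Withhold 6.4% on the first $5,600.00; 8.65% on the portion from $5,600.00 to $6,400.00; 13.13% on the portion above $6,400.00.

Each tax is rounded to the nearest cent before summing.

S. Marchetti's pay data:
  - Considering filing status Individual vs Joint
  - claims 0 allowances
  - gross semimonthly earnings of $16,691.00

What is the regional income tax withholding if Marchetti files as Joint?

Regional Income Tax (Joint): taxable = $16,691.00
  $427.60 + 13.13% × ($16,691.00 − $6,400.00) = $427.60 + 13.13% × $10,291.00 = $1,778.81

$1,778.81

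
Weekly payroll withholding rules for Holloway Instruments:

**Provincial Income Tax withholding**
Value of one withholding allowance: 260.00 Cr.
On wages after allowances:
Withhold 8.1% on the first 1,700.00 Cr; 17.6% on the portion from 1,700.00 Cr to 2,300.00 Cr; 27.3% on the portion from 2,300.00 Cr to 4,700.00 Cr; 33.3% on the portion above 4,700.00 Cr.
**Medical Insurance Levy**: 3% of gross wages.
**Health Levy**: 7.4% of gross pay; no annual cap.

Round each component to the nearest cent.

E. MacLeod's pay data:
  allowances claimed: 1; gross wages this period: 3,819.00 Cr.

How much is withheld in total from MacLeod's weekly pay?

Provincial Income Tax: taxable = 3,819.00 Cr − 1×260.00 Cr = 3,559.00 Cr
  243.30 Cr + 27.3% × (3,559.00 Cr − 2,300.00 Cr) = 243.30 Cr + 27.3% × 1,259.00 Cr = 587.01 Cr
Medical Insurance Levy: 3% × 3,819.00 Cr = 114.57 Cr
Health Levy: 7.4% × 3,819.00 Cr = 282.61 Cr
Total: 587.01 Cr + 114.57 Cr + 282.61 Cr = 984.19 Cr

984.19 Cr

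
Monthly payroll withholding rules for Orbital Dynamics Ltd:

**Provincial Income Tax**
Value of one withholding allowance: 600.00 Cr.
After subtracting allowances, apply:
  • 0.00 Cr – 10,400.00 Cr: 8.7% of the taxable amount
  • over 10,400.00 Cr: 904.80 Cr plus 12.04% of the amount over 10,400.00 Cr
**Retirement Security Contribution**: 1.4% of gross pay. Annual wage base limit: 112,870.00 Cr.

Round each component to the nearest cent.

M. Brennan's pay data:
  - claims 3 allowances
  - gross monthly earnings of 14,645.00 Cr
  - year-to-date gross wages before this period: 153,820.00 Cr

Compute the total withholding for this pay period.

1,199.18 Cr

Provincial Income Tax: taxable = 14,645.00 Cr − 3×600.00 Cr = 12,845.00 Cr
  904.80 Cr + 12.04% × (12,845.00 Cr − 10,400.00 Cr) = 904.80 Cr + 12.04% × 2,445.00 Cr = 1,199.18 Cr
Retirement Security Contribution: YTD 153,820.00 Cr ≥ cap 112,870.00 Cr → 0.00 Cr
Total: 1,199.18 Cr + 0.00 Cr = 1,199.18 Cr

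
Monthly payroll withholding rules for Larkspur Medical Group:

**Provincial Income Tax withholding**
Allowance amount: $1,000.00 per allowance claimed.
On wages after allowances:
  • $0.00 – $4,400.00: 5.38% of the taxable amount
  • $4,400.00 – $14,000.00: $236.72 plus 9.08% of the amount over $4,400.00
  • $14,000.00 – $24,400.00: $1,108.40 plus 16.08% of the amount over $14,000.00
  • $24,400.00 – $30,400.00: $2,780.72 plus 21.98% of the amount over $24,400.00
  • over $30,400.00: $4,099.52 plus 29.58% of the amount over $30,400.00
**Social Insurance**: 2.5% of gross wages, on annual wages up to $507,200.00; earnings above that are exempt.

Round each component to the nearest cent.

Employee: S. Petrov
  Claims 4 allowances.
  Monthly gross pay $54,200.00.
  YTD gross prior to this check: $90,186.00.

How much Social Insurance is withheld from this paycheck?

$1,355.00

Social Insurance: 2.5% × $54,200.00 = $1,355.00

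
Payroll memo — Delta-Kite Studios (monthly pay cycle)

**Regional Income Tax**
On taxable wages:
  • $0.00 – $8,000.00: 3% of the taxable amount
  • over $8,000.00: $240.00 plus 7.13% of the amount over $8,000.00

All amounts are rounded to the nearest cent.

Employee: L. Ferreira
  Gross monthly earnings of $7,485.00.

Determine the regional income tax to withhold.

$224.55

Regional Income Tax: taxable = $7,485.00
  3% × $7,485.00 = $224.55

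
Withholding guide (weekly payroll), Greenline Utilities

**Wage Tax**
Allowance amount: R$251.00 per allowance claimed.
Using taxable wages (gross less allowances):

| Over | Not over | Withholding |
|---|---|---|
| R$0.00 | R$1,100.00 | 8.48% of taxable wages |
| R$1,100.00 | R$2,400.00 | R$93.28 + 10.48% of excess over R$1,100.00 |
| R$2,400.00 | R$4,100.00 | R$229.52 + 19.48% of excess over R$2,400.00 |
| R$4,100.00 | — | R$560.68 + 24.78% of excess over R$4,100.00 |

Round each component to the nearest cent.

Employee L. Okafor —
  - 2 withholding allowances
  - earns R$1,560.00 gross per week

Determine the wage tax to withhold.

Wage Tax: taxable = R$1,560.00 − 2×R$251.00 = R$1,058.00
  8.48% × R$1,058.00 = R$89.72

R$89.72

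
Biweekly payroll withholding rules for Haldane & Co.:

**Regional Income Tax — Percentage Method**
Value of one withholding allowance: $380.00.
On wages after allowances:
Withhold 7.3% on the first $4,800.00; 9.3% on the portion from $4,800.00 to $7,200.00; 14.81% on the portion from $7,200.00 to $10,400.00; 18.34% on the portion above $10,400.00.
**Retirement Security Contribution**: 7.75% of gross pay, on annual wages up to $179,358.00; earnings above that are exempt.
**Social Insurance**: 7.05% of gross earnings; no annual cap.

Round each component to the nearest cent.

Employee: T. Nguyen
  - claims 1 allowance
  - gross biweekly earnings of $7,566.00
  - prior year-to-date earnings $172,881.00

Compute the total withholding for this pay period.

$1,607.67

Regional Income Tax: taxable = $7,566.00 − 1×$380.00 = $7,186.00
  $350.40 + 9.3% × ($7,186.00 − $4,800.00) = $350.40 + 9.3% × $2,386.00 = $572.30
Retirement Security Contribution: cap $179,358.00 − YTD $172,881.00 = $6,477.00 subject; 7.75% × $6,477.00 = $501.97
Social Insurance: 7.05% × $7,566.00 = $533.40
Total: $572.30 + $501.97 + $533.40 = $1,607.67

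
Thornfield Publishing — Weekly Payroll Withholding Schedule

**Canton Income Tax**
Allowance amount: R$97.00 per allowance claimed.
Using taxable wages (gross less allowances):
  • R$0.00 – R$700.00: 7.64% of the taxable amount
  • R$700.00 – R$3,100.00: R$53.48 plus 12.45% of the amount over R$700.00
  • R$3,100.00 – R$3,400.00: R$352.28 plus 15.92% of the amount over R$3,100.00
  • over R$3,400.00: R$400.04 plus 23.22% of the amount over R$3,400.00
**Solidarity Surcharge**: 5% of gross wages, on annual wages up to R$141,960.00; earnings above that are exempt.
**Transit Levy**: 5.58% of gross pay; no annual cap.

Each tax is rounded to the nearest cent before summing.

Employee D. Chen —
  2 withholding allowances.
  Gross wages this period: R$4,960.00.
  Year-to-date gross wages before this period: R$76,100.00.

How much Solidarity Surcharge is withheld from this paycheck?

R$248.00

Solidarity Surcharge: 5% × R$4,960.00 = R$248.00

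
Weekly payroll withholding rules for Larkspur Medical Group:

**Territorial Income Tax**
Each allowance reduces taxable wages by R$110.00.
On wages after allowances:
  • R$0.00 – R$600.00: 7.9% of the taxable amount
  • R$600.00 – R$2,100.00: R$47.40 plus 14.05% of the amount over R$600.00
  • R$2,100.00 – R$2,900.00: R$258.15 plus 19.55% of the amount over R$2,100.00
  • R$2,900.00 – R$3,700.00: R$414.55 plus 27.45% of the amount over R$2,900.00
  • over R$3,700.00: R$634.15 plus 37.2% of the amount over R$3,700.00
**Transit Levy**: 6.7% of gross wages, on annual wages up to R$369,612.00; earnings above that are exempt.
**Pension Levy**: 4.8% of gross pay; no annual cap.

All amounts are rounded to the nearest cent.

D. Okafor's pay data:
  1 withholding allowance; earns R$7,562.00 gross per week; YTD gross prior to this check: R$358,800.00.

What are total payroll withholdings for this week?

Territorial Income Tax: taxable = R$7,562.00 − 1×R$110.00 = R$7,452.00
  R$634.15 + 37.2% × (R$7,452.00 − R$3,700.00) = R$634.15 + 37.2% × R$3,752.00 = R$2,029.89
Transit Levy: 6.7% × R$7,562.00 = R$506.65
Pension Levy: 4.8% × R$7,562.00 = R$362.98
Total: R$2,029.89 + R$506.65 + R$362.98 = R$2,899.52

R$2,899.52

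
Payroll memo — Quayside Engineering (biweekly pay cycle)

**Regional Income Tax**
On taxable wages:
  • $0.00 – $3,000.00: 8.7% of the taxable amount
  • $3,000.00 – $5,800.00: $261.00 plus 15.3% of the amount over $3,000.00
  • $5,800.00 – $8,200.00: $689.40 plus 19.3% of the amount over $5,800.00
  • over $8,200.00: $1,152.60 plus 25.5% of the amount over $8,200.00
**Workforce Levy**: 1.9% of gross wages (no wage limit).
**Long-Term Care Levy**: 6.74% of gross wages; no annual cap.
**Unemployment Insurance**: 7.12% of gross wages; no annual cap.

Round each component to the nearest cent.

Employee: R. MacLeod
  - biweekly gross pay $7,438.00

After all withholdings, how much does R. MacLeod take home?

Regional Income Tax: taxable = $7,438.00
  $689.40 + 19.3% × ($7,438.00 − $5,800.00) = $689.40 + 19.3% × $1,638.00 = $1,005.53
Workforce Levy: 1.9% × $7,438.00 = $141.32
Long-Term Care Levy: 6.74% × $7,438.00 = $501.32
Unemployment Insurance: 7.12% × $7,438.00 = $529.59
Total withheld: $1,005.53 + $141.32 + $501.32 + $529.59 = $2,177.76
Net pay: $7,438.00 − $2,177.76 = $5,260.24

$5,260.24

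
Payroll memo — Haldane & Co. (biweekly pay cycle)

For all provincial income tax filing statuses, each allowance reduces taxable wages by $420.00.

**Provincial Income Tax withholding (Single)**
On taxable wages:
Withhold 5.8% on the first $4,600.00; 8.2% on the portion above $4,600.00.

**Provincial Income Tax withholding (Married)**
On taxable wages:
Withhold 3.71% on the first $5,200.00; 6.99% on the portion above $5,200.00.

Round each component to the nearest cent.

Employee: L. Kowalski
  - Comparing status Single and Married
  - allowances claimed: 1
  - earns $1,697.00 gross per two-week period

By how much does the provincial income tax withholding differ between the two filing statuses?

$26.69

Provincial Income Tax (Single): taxable = $1,697.00 − 1×$420.00 = $1,277.00
  5.8% × $1,277.00 = $74.07
Provincial Income Tax (Married): taxable = $1,697.00 − 1×$420.00 = $1,277.00
  3.71% × $1,277.00 = $47.38
Difference: |$74.07 − $47.38| = $26.69 (higher under Single)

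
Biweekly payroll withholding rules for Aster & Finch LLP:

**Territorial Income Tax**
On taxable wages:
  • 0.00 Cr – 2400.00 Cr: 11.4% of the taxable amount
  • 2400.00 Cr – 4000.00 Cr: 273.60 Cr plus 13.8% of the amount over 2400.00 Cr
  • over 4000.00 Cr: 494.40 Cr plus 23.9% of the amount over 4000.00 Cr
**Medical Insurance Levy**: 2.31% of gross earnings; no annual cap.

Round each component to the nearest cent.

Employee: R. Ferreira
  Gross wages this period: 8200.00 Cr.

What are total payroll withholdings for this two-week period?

1687.62 Cr

Territorial Income Tax: taxable = 8200.00 Cr
  494.40 Cr + 23.9% × (8200.00 Cr − 4000.00 Cr) = 494.40 Cr + 23.9% × 4200.00 Cr = 1498.20 Cr
Medical Insurance Levy: 2.31% × 8200.00 Cr = 189.42 Cr
Total: 1498.20 Cr + 189.42 Cr = 1687.62 Cr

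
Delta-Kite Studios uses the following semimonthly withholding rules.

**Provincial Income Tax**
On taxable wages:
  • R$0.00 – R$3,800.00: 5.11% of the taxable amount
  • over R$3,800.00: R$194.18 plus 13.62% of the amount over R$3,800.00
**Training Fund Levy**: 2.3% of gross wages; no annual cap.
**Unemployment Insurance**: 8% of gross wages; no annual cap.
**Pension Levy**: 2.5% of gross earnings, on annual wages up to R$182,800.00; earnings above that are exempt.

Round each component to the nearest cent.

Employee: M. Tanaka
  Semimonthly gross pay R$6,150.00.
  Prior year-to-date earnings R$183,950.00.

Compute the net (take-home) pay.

Provincial Income Tax: taxable = R$6,150.00
  R$194.18 + 13.62% × (R$6,150.00 − R$3,800.00) = R$194.18 + 13.62% × R$2,350.00 = R$514.25
Training Fund Levy: 2.3% × R$6,150.00 = R$141.45
Unemployment Insurance: 8% × R$6,150.00 = R$492.00
Pension Levy: YTD R$183,950.00 ≥ cap R$182,800.00 → R$0.00
Total withheld: R$514.25 + R$141.45 + R$492.00 + R$0.00 = R$1,147.70
Net pay: R$6,150.00 − R$1,147.70 = R$5,002.30

R$5,002.30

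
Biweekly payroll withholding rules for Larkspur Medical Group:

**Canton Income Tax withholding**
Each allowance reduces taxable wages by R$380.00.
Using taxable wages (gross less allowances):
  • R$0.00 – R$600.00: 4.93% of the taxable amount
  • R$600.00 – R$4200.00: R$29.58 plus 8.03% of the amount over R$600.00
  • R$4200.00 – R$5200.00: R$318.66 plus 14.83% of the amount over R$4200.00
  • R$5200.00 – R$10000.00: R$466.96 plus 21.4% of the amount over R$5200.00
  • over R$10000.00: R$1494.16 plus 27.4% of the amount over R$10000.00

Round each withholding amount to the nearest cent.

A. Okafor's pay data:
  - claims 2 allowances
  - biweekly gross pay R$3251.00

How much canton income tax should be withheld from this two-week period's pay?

Canton Income Tax: taxable = R$3251.00 − 2×R$380.00 = R$2491.00
  R$29.58 + 8.03% × (R$2491.00 − R$600.00) = R$29.58 + 8.03% × R$1891.00 = R$181.43

R$181.43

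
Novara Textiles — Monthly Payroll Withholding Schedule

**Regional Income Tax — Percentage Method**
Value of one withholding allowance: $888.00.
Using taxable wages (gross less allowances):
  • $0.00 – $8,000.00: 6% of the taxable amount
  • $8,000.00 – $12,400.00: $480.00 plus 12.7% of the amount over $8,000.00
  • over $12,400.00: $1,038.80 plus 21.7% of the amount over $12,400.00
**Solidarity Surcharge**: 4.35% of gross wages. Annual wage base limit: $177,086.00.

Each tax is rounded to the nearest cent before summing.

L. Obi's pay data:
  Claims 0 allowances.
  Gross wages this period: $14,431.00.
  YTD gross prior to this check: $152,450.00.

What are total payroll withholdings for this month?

Regional Income Tax: taxable = $14,431.00
  $1,038.80 + 21.7% × ($14,431.00 − $12,400.00) = $1,038.80 + 21.7% × $2,031.00 = $1,479.53
Solidarity Surcharge: 4.35% × $14,431.00 = $627.75
Total: $1,479.53 + $627.75 = $2,107.28

$2,107.28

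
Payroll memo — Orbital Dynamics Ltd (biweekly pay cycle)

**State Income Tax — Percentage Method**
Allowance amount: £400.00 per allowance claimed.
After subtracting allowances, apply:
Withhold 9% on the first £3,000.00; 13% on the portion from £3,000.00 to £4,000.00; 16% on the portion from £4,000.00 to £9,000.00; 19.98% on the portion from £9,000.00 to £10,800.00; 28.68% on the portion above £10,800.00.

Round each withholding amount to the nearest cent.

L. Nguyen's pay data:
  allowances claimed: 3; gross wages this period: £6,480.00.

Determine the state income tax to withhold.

State Income Tax: taxable = £6,480.00 − 3×£400.00 = £5,280.00
  £400.00 + 16% × (£5,280.00 − £4,000.00) = £400.00 + 16% × £1,280.00 = £604.80

£604.80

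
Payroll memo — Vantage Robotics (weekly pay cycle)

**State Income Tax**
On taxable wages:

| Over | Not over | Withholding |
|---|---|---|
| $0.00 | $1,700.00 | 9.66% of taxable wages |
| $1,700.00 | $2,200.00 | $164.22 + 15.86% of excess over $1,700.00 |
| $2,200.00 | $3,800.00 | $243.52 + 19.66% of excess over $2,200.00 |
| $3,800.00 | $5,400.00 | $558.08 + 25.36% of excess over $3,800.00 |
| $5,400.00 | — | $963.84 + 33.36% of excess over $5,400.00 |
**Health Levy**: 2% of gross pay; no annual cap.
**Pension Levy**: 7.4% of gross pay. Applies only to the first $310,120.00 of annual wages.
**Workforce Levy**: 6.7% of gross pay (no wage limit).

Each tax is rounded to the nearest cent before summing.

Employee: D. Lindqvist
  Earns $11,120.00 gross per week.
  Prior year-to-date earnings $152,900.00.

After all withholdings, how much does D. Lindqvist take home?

$6,457.65

State Income Tax: taxable = $11,120.00
  $963.84 + 33.36% × ($11,120.00 − $5,400.00) = $963.84 + 33.36% × $5,720.00 = $2,872.03
Health Levy: 2% × $11,120.00 = $222.40
Pension Levy: 7.4% × $11,120.00 = $822.88
Workforce Levy: 6.7% × $11,120.00 = $745.04
Total withheld: $2,872.03 + $222.40 + $822.88 + $745.04 = $4,662.35
Net pay: $11,120.00 − $4,662.35 = $6,457.65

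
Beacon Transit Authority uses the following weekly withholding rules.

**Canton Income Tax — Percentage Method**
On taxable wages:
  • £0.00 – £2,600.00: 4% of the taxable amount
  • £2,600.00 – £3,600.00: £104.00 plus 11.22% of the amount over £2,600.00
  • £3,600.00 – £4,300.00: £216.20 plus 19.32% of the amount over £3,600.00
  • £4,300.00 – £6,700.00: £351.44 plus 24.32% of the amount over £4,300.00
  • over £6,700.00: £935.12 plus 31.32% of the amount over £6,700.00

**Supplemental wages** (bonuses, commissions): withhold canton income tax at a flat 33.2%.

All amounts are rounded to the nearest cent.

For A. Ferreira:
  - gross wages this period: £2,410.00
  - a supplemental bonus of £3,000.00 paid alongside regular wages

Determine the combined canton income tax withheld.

Canton Income Tax: taxable = £2,410.00
  4% × £2,410.00 = £96.40
Supplemental (33.2% flat on bonus): 33.2% × £3,000.00 = £996.00
Total canton income tax: £96.40 + £996.00 = £1,092.40

£1,092.40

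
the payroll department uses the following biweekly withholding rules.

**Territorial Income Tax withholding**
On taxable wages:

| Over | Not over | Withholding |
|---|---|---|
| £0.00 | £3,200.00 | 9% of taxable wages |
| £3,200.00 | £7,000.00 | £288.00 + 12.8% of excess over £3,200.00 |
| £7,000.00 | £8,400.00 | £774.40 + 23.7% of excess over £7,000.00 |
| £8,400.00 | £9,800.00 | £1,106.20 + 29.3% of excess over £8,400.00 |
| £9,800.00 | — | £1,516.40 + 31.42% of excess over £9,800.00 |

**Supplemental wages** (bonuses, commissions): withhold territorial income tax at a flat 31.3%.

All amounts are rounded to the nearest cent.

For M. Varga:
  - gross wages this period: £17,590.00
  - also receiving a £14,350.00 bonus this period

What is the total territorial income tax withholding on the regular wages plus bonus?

£8,455.57

Territorial Income Tax: taxable = £17,590.00
  £1,516.40 + 31.42% × (£17,590.00 − £9,800.00) = £1,516.40 + 31.42% × £7,790.00 = £3,964.02
Supplemental (31.3% flat on bonus): 31.3% × £14,350.00 = £4,491.55
Total territorial income tax: £3,964.02 + £4,491.55 = £8,455.57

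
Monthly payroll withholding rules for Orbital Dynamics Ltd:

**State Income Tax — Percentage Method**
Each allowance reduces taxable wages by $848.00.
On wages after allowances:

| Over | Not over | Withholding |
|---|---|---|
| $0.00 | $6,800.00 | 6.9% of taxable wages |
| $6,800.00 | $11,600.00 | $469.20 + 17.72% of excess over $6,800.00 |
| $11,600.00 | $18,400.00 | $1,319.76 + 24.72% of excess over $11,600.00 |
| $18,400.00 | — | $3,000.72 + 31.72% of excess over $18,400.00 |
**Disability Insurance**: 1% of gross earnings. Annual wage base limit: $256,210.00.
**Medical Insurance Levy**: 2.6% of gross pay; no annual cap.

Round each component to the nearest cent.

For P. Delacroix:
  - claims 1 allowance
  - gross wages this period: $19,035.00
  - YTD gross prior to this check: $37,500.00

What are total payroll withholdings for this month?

$3,633.33

State Income Tax: taxable = $19,035.00 − 1×$848.00 = $18,187.00
  $1,319.76 + 24.72% × ($18,187.00 − $11,600.00) = $1,319.76 + 24.72% × $6,587.00 = $2,948.07
Disability Insurance: 1% × $19,035.00 = $190.35
Medical Insurance Levy: 2.6% × $19,035.00 = $494.91
Total: $2,948.07 + $190.35 + $494.91 = $3,633.33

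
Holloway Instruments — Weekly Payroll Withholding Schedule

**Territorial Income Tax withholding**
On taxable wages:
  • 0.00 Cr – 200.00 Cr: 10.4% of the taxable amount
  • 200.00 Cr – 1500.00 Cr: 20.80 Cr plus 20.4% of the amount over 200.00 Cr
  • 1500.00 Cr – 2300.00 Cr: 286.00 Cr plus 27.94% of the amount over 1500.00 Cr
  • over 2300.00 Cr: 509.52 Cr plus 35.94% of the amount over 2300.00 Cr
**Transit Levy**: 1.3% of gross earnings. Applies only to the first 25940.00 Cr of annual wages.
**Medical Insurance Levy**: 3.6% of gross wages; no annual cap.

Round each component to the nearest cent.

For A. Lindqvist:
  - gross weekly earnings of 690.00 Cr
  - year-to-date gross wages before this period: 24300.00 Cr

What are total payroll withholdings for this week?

154.57 Cr

Territorial Income Tax: taxable = 690.00 Cr
  20.80 Cr + 20.4% × (690.00 Cr − 200.00 Cr) = 20.80 Cr + 20.4% × 490.00 Cr = 120.76 Cr
Transit Levy: 1.3% × 690.00 Cr = 8.97 Cr
Medical Insurance Levy: 3.6% × 690.00 Cr = 24.84 Cr
Total: 120.76 Cr + 8.97 Cr + 24.84 Cr = 154.57 Cr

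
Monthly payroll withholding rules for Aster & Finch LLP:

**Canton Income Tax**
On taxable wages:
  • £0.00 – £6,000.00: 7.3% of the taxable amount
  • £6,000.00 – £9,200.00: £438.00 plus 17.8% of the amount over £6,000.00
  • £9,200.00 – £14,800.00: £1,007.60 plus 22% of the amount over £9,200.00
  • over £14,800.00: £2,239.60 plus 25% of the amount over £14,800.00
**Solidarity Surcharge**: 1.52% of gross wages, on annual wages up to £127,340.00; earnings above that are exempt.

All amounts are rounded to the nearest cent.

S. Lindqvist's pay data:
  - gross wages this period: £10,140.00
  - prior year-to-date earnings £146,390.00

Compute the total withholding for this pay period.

£1,214.40

Canton Income Tax: taxable = £10,140.00
  £1,007.60 + 22% × (£10,140.00 − £9,200.00) = £1,007.60 + 22% × £940.00 = £1,214.40
Solidarity Surcharge: YTD £146,390.00 ≥ cap £127,340.00 → £0.00
Total: £1,214.40 + £0.00 = £1,214.40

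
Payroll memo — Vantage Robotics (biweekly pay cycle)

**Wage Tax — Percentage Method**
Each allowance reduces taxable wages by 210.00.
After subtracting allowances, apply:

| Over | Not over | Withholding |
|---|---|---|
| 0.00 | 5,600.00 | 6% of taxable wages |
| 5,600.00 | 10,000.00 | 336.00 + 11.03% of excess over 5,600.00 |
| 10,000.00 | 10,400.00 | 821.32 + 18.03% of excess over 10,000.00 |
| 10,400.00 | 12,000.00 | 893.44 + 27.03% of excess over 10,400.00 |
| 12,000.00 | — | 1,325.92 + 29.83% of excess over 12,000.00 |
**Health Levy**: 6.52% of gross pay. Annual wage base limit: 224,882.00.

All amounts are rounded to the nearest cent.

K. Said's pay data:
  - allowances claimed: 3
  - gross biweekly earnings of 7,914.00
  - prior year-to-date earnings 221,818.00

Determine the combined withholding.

721.52

Wage Tax: taxable = 7,914.00 − 3×210.00 = 7,284.00
  336.00 + 11.03% × (7,284.00 − 5,600.00) = 336.00 + 11.03% × 1,684.00 = 521.75
Health Levy: cap 224,882.00 − YTD 221,818.00 = 3,064.00 subject; 6.52% × 3,064.00 = 199.77
Total: 521.75 + 199.77 = 721.52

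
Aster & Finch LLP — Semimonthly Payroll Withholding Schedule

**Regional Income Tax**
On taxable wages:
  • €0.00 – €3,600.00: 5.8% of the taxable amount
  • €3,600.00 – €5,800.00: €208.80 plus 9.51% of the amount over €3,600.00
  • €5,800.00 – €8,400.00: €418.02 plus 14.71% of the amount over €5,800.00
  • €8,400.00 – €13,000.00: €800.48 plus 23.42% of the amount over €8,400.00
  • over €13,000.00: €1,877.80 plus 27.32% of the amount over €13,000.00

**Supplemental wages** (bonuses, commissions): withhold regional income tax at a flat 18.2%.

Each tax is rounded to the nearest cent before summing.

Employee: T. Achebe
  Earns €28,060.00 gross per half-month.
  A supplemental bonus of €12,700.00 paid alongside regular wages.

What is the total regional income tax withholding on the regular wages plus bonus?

€8,303.59

Regional Income Tax: taxable = €28,060.00
  €1,877.80 + 27.32% × (€28,060.00 − €13,000.00) = €1,877.80 + 27.32% × €15,060.00 = €5,992.19
Supplemental (18.2% flat on bonus): 18.2% × €12,700.00 = €2,311.40
Total regional income tax: €5,992.19 + €2,311.40 = €8,303.59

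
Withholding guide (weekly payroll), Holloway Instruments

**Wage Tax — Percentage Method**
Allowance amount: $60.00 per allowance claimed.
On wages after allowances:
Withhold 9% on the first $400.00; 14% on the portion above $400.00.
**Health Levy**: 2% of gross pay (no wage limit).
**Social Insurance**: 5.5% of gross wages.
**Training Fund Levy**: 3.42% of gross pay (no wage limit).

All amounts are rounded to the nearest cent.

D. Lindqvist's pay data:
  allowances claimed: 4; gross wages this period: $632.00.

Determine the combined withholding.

$104.29

Wage Tax: taxable = $632.00 − 4×$60.00 = $392.00
  9% × $392.00 = $35.28
Health Levy: 2% × $632.00 = $12.64
Social Insurance: 5.5% × $632.00 = $34.76
Training Fund Levy: 3.42% × $632.00 = $21.61
Total: $35.28 + $12.64 + $34.76 + $21.61 = $104.29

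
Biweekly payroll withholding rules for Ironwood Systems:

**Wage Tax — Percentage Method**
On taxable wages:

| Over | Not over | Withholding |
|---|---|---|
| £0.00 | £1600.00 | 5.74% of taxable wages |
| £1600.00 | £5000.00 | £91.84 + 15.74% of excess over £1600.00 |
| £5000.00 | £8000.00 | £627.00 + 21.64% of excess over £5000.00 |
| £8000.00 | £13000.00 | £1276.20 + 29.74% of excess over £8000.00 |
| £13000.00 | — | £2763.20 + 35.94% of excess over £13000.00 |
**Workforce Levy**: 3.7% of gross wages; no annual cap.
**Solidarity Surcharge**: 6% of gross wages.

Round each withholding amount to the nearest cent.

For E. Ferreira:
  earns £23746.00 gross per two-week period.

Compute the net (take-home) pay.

£14817.33

Wage Tax: taxable = £23746.00
  £2763.20 + 35.94% × (£23746.00 − £13000.00) = £2763.20 + 35.94% × £10746.00 = £6625.31
Workforce Levy: 3.7% × £23746.00 = £878.60
Solidarity Surcharge: 6% × £23746.00 = £1424.76
Total withheld: £6625.31 + £878.60 + £1424.76 = £8928.67
Net pay: £23746.00 − £8928.67 = £14817.33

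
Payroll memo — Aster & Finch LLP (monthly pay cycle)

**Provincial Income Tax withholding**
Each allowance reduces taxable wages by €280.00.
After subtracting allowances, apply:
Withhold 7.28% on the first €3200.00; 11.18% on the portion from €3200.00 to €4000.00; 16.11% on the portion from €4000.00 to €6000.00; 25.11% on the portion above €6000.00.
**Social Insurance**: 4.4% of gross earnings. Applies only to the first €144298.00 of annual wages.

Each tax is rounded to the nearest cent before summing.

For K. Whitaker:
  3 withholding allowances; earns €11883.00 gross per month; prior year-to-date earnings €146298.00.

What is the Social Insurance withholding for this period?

€0.00

Social Insurance: YTD €146298.00 ≥ cap €144298.00 → €0.00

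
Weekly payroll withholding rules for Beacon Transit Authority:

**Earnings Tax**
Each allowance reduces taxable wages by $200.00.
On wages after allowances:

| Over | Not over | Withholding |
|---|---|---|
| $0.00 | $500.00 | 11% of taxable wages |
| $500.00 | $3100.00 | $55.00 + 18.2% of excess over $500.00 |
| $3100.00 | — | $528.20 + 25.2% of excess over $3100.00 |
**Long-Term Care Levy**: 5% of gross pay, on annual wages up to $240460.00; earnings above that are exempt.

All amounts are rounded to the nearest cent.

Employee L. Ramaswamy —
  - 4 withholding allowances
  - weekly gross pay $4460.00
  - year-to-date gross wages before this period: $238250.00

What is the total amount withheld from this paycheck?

$779.82

Earnings Tax: taxable = $4460.00 − 4×$200.00 = $3660.00
  $528.20 + 25.2% × ($3660.00 − $3100.00) = $528.20 + 25.2% × $560.00 = $669.32
Long-Term Care Levy: cap $240460.00 − YTD $238250.00 = $2210.00 subject; 5% × $2210.00 = $110.50
Total: $669.32 + $110.50 = $779.82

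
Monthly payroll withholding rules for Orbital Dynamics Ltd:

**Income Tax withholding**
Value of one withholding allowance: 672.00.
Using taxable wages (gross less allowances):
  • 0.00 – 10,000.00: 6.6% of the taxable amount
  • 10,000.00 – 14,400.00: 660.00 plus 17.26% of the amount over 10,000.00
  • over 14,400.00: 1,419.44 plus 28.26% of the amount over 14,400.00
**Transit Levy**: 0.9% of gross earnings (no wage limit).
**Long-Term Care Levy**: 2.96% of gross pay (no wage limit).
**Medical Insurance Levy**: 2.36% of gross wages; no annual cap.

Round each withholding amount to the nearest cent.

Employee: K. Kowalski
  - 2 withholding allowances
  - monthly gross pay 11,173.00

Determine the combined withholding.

Income Tax: taxable = 11,173.00 − 2×672.00 = 9,829.00
  6.6% × 9,829.00 = 648.71
Transit Levy: 0.9% × 11,173.00 = 100.56
Long-Term Care Levy: 2.96% × 11,173.00 = 330.72
Medical Insurance Levy: 2.36% × 11,173.00 = 263.68
Total: 648.71 + 100.56 + 330.72 + 263.68 = 1,343.67

1,343.67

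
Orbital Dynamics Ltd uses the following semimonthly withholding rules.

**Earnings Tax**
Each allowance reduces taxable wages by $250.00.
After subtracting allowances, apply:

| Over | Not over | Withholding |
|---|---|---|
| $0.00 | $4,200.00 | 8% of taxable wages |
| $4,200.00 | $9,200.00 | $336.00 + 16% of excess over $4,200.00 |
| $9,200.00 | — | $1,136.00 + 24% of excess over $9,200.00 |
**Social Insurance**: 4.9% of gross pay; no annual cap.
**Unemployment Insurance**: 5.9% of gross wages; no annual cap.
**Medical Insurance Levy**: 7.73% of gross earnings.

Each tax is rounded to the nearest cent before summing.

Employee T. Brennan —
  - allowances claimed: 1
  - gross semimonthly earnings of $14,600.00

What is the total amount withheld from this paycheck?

Earnings Tax: taxable = $14,600.00 − 1×$250.00 = $14,350.00
  $1,136.00 + 24% × ($14,350.00 − $9,200.00) = $1,136.00 + 24% × $5,150.00 = $2,372.00
Social Insurance: 4.9% × $14,600.00 = $715.40
Unemployment Insurance: 5.9% × $14,600.00 = $861.40
Medical Insurance Levy: 7.73% × $14,600.00 = $1,128.58
Total: $2,372.00 + $715.40 + $861.40 + $1,128.58 = $5,077.38

$5,077.38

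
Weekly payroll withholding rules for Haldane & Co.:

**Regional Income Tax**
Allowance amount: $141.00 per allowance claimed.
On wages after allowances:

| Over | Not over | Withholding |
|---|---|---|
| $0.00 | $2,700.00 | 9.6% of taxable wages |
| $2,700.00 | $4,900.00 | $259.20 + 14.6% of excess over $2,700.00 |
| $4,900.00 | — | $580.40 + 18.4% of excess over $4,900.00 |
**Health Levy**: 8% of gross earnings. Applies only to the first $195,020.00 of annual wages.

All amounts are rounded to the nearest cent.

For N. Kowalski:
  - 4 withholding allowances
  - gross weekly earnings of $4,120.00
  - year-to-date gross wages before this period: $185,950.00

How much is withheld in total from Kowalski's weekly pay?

Regional Income Tax: taxable = $4,120.00 − 4×$141.00 = $3,556.00
  $259.20 + 14.6% × ($3,556.00 − $2,700.00) = $259.20 + 14.6% × $856.00 = $384.18
Health Levy: 8% × $4,120.00 = $329.60
Total: $384.18 + $329.60 = $713.78

$713.78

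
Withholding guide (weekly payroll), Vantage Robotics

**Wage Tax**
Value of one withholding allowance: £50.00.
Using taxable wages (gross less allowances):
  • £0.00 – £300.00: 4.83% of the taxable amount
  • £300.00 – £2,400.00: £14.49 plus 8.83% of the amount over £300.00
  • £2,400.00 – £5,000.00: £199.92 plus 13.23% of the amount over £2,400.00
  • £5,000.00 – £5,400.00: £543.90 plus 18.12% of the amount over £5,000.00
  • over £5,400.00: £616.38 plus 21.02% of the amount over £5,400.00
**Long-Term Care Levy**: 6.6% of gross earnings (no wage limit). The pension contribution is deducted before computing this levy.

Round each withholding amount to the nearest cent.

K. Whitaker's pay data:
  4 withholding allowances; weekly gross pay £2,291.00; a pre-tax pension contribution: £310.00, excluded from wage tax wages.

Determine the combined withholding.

Wage Tax: taxable = £2,291.00 − £310.00 − 4×£50.00 = £1,781.00
  £14.49 + 8.83% × (£1,781.00 − £300.00) = £14.49 + 8.83% × £1,481.00 = £145.26
Long-Term Care Levy: 6.6% × £1,981.00 = £130.75
Total: £145.26 + £130.75 = £276.01

£276.01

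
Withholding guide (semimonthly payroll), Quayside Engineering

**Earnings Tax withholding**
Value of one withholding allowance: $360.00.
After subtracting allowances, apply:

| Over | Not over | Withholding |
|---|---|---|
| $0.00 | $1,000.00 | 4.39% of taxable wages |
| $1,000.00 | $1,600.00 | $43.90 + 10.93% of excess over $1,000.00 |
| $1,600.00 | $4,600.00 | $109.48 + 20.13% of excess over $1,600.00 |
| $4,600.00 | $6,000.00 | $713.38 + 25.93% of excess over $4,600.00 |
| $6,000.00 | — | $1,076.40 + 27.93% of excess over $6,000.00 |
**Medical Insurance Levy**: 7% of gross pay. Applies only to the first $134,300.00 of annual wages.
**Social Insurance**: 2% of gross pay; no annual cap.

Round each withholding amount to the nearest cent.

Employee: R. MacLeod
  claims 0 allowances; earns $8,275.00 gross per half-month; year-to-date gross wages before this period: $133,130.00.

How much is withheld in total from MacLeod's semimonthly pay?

$1,959.21

Earnings Tax: taxable = $8,275.00
  $1,076.40 + 27.93% × ($8,275.00 − $6,000.00) = $1,076.40 + 27.93% × $2,275.00 = $1,711.81
Medical Insurance Levy: cap $134,300.00 − YTD $133,130.00 = $1,170.00 subject; 7% × $1,170.00 = $81.90
Social Insurance: 2% × $8,275.00 = $165.50
Total: $1,711.81 + $81.90 + $165.50 = $1,959.21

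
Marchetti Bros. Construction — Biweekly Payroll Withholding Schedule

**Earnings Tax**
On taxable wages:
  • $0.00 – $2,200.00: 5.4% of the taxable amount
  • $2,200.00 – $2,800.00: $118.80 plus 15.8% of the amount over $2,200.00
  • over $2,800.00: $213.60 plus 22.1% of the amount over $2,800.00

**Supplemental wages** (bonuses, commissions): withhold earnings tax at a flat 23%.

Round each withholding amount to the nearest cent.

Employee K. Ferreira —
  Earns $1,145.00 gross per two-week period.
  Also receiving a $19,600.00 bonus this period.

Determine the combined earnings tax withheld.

$4,569.83

Earnings Tax: taxable = $1,145.00
  5.4% × $1,145.00 = $61.83
Supplemental (23% flat on bonus): 23% × $19,600.00 = $4,508.00
Total earnings tax: $61.83 + $4,508.00 = $4,569.83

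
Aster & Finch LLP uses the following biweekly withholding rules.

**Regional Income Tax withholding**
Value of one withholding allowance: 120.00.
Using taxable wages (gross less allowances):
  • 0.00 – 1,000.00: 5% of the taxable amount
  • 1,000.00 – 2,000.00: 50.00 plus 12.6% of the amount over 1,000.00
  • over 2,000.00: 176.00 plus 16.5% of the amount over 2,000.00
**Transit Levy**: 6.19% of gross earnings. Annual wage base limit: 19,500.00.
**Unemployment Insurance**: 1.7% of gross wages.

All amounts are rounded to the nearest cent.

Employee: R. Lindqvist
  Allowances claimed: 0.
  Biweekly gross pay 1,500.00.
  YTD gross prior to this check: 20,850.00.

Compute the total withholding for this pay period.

Regional Income Tax: taxable = 1,500.00
  50.00 + 12.6% × (1,500.00 − 1,000.00) = 50.00 + 12.6% × 500.00 = 113.00
Transit Levy: YTD 20,850.00 ≥ cap 19,500.00 → 0.00
Unemployment Insurance: 1.7% × 1,500.00 = 25.50
Total: 113.00 + 0.00 + 25.50 = 138.50

138.50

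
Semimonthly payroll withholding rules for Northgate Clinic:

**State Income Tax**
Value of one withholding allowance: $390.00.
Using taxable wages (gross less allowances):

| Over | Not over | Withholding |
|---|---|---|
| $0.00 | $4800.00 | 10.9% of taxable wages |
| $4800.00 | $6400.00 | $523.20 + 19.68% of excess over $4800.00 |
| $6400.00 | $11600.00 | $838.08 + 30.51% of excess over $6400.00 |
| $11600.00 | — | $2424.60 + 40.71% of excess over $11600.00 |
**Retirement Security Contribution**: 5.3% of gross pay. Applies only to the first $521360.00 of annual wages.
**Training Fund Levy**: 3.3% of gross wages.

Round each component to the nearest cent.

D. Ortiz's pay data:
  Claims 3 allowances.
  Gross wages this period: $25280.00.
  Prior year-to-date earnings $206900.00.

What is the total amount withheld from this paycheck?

$9691.50

State Income Tax: taxable = $25280.00 − 3×$390.00 = $24110.00
  $2424.60 + 40.71% × ($24110.00 − $11600.00) = $2424.60 + 40.71% × $12510.00 = $7517.42
Retirement Security Contribution: 5.3% × $25280.00 = $1339.84
Training Fund Levy: 3.3% × $25280.00 = $834.24
Total: $7517.42 + $1339.84 + $834.24 = $9691.50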